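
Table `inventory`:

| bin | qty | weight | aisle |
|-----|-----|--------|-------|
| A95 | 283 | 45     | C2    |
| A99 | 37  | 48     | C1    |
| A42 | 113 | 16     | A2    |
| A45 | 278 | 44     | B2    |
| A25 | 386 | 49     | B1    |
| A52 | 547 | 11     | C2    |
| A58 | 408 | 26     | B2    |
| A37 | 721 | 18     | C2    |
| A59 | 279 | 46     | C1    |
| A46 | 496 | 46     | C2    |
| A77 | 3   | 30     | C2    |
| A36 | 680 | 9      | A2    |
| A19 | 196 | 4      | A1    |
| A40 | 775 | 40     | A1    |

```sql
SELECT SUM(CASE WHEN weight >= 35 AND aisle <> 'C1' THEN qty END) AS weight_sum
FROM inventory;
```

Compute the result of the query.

bin=A95: ✓ → 283
bin=A99: ✗
bin=A42: ✗
bin=A45: ✓ → 278
bin=A25: ✓ → 386
bin=A52: ✗
bin=A58: ✗
bin=A37: ✗
bin=A59: ✗
bin=A46: ✓ → 496
bin=A77: ✗
bin=A36: ✗
bin=A19: ✗
bin=A40: ✓ → 775
weight_sum = 283 + 278 + 386 + 496 + 775 = 2218

2218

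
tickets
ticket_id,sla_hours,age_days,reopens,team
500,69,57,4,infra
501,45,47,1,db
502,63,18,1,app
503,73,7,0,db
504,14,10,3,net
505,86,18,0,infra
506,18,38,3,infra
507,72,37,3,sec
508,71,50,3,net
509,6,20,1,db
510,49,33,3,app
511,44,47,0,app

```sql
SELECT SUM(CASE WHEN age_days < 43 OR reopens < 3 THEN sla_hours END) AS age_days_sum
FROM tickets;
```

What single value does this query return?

470

ticket_id=500: ✗
ticket_id=501: ✓ → 45
ticket_id=502: ✓ → 63
ticket_id=503: ✓ → 73
ticket_id=504: ✓ → 14
ticket_id=505: ✓ → 86
ticket_id=506: ✓ → 18
ticket_id=507: ✓ → 72
ticket_id=508: ✗
ticket_id=509: ✓ → 6
ticket_id=510: ✓ → 49
ticket_id=511: ✓ → 44
age_days_sum = 45 + 63 + 73 + 14 + 86 + 18 + 72 + 6 + 49 + 44 = 470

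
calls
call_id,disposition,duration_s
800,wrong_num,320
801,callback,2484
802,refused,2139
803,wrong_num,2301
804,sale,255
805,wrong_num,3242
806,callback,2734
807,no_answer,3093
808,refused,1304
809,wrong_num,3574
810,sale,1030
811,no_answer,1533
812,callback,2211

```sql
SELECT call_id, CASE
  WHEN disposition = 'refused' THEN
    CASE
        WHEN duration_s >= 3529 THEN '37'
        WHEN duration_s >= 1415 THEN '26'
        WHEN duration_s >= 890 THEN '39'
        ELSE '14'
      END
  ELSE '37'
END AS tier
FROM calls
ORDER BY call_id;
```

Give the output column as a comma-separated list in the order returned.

call_id=800: disposition='wrong_num' → outer ELSE → 37
call_id=801: disposition='callback' → outer ELSE → 37
call_id=802: disposition='refused' → inner[duration_s >= 1415] → 26
call_id=803: disposition='wrong_num' → outer ELSE → 37
call_id=804: disposition='sale' → outer ELSE → 37
call_id=805: disposition='wrong_num' → outer ELSE → 37
call_id=806: disposition='callback' → outer ELSE → 37
call_id=807: disposition='no_answer' → outer ELSE → 37
call_id=808: disposition='refused' → inner[duration_s >= 890] → 39
call_id=809: disposition='wrong_num' → outer ELSE → 37
call_id=810: disposition='sale' → outer ELSE → 37
call_id=811: disposition='no_answer' → outer ELSE → 37
call_id=812: disposition='callback' → outer ELSE → 37

37, 37, 26, 37, 37, 37, 37, 37, 39, 37, 37, 37, 37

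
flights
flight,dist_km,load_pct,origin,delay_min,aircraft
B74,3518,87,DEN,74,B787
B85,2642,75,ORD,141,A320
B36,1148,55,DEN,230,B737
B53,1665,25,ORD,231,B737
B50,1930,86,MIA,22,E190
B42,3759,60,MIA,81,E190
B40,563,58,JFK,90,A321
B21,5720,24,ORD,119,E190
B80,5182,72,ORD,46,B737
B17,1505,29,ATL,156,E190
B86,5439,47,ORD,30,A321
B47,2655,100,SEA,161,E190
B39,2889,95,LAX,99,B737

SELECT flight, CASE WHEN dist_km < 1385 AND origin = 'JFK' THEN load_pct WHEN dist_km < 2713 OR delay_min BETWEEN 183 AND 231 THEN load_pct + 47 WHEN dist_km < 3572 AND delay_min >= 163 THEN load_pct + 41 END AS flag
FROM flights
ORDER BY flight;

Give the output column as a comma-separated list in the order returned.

76, NULL, 102, NULL, 58, NULL, 147, 133, 72, NULL, NULL, 122, NULL

flight=B17: dist_km < 2713 OR delay_min BETWEEN 183 AND 231 → 76
flight=B21: (no match → NULL) → NULL
flight=B36: dist_km < 2713 OR delay_min BETWEEN 183 AND 231 → 102
flight=B39: (no match → NULL) → NULL
flight=B40: dist_km < 1385 AND origin = 'JFK' → 58
flight=B42: (no match → NULL) → NULL
flight=B47: dist_km < 2713 OR delay_min BETWEEN 183 AND 231 → 147
flight=B50: dist_km < 2713 OR delay_min BETWEEN 183 AND 231 → 133
flight=B53: dist_km < 2713 OR delay_min BETWEEN 183 AND 231 → 72
flight=B74: (no match → NULL) → NULL
flight=B80: (no match → NULL) → NULL
flight=B85: dist_km < 2713 OR delay_min BETWEEN 183 AND 231 → 122
flight=B86: (no match → NULL) → NULL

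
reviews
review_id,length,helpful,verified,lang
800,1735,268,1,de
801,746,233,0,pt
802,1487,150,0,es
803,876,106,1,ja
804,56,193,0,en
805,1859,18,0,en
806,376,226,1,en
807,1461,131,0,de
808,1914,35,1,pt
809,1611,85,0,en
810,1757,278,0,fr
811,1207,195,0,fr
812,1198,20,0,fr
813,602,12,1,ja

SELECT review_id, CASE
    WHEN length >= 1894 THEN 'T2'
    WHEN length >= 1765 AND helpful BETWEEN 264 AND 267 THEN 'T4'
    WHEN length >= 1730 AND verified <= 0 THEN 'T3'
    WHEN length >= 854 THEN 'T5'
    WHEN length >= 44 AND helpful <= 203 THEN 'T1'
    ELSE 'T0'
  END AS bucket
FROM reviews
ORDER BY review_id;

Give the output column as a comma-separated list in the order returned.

review_id=800: length >= 854 → T5
review_id=801: ELSE → T0
review_id=802: length >= 854 → T5
review_id=803: length >= 854 → T5
review_id=804: length >= 44 AND helpful <= 203 → T1
review_id=805: length >= 1730 AND verified <= 0 → T3
review_id=806: ELSE → T0
review_id=807: length >= 854 → T5
review_id=808: length >= 1894 → T2
review_id=809: length >= 854 → T5
review_id=810: length >= 1730 AND verified <= 0 → T3
review_id=811: length >= 854 → T5
review_id=812: length >= 854 → T5
review_id=813: length >= 44 AND helpful <= 203 → T1

T5, T0, T5, T5, T1, T3, T0, T5, T2, T5, T3, T5, T5, T1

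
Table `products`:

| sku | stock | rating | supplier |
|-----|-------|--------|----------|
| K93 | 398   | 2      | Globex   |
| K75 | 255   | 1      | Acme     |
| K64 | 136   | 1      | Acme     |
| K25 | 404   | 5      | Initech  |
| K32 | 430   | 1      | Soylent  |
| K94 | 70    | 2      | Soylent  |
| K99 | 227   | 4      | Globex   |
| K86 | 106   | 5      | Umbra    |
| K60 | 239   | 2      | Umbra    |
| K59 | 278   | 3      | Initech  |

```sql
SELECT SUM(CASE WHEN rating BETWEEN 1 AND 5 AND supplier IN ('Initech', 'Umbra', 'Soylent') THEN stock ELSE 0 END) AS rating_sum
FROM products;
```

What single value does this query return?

sku=K93: ✗
sku=K75: ✗
sku=K64: ✗
sku=K25: ✓ → 404
sku=K32: ✓ → 430
sku=K94: ✓ → 70
sku=K99: ✗
sku=K86: ✓ → 106
sku=K60: ✓ → 239
sku=K59: ✓ → 278
rating_sum = 404 + 430 + 70 + 106 + 239 + 278 = 1527

1527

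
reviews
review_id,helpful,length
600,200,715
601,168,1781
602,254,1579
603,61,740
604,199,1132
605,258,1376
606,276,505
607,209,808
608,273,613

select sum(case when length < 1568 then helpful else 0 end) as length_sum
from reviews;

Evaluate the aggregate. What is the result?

1476

review_id=600: ✓ → 200
review_id=601: ✗
review_id=602: ✗
review_id=603: ✓ → 61
review_id=604: ✓ → 199
review_id=605: ✓ → 258
review_id=606: ✓ → 276
review_id=607: ✓ → 209
review_id=608: ✓ → 273
length_sum = 200 + 61 + 199 + 258 + 276 + 209 + 273 = 1476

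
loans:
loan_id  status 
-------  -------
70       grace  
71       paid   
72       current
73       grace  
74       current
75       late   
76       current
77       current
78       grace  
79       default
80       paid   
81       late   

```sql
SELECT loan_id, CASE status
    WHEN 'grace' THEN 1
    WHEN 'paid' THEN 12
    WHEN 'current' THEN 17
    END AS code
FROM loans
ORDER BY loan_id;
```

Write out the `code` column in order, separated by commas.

1, 12, 17, 1, 17, NULL, 17, 17, 1, NULL, 12, NULL

loan_id=70: status='grace' → 1
loan_id=71: status='paid' → 12
loan_id=72: status='current' → 17
loan_id=73: status='grace' → 1
loan_id=74: status='current' → 17
loan_id=75: (no match → NULL) → NULL
loan_id=76: status='current' → 17
loan_id=77: status='current' → 17
loan_id=78: status='grace' → 1
loan_id=79: (no match → NULL) → NULL
loan_id=80: status='paid' → 12
loan_id=81: (no match → NULL) → NULL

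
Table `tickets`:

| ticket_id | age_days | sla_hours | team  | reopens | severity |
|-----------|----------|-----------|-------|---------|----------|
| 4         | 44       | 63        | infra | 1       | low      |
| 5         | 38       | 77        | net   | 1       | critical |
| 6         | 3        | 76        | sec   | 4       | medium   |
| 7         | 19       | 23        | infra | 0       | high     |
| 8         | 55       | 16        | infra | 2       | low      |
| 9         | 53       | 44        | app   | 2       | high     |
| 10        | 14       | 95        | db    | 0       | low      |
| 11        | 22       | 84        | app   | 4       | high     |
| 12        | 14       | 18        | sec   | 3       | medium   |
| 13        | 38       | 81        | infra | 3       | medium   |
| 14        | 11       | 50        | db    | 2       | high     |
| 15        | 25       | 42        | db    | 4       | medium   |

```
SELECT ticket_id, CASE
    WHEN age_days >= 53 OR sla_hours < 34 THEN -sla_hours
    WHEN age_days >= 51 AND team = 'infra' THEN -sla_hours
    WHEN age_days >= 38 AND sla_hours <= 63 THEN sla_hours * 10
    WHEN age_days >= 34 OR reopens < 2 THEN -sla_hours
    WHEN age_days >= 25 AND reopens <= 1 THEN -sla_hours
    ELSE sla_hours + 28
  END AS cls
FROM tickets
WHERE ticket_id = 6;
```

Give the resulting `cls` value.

ticket_id = 6: age_days=3, sla_hours=76, team=sec, reopens=4, severity=medium.
age_days >= 53 OR sla_hours < 34 → false
age_days >= 51 AND team = 'infra' → false
age_days >= 38 AND sla_hours <= 63 → false
age_days >= 34 OR reopens < 2 → false
age_days >= 25 AND reopens <= 1 → false
No prior WHEN matched → ELSE → 104

104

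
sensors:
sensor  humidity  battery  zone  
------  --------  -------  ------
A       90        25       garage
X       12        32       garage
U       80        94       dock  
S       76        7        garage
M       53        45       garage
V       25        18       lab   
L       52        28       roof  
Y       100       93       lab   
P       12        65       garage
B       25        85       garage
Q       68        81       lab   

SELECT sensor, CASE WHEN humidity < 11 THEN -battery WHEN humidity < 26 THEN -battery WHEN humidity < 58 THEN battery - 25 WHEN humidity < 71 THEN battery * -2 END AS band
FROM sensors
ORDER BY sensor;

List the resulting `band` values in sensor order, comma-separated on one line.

sensor=A: (no match → NULL) → NULL
sensor=B: humidity < 26 → -85
sensor=L: humidity < 58 → 3
sensor=M: humidity < 58 → 20
sensor=P: humidity < 26 → -65
sensor=Q: humidity < 71 → -162
sensor=S: (no match → NULL) → NULL
sensor=U: (no match → NULL) → NULL
sensor=V: humidity < 26 → -18
sensor=X: humidity < 26 → -32
sensor=Y: (no match → NULL) → NULL

NULL, -85, 3, 20, -65, -162, NULL, NULL, -18, -32, NULL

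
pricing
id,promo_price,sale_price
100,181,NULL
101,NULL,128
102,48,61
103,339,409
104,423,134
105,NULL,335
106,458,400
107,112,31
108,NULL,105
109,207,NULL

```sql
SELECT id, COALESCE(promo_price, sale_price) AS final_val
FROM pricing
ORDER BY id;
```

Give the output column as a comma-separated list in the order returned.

181, 128, 48, 339, 423, 335, 458, 112, 105, 207

id=100: promo_price=181 → 181
id=101: promo_price=NULL, sale_price=128 → 128
id=102: promo_price=48 → 48
id=103: promo_price=339 → 339
id=104: promo_price=423 → 423
id=105: promo_price=NULL, sale_price=335 → 335
id=106: promo_price=458 → 458
id=107: promo_price=112 → 112
id=108: promo_price=NULL, sale_price=105 → 105
id=109: promo_price=207 → 207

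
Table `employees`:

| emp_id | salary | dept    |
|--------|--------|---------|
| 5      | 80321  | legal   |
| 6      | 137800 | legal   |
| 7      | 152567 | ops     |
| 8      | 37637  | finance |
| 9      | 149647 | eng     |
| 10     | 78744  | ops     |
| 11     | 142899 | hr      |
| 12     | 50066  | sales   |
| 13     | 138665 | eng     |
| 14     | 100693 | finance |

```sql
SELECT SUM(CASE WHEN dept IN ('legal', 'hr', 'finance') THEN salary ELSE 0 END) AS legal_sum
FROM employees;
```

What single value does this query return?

499350

emp_id=5: ✓ → 80321
emp_id=6: ✓ → 137800
emp_id=7: ✗
emp_id=8: ✓ → 37637
emp_id=9: ✗
emp_id=10: ✗
emp_id=11: ✓ → 142899
emp_id=12: ✗
emp_id=13: ✗
emp_id=14: ✓ → 100693
legal_sum = 80321 + 137800 + 37637 + 142899 + 100693 = 499350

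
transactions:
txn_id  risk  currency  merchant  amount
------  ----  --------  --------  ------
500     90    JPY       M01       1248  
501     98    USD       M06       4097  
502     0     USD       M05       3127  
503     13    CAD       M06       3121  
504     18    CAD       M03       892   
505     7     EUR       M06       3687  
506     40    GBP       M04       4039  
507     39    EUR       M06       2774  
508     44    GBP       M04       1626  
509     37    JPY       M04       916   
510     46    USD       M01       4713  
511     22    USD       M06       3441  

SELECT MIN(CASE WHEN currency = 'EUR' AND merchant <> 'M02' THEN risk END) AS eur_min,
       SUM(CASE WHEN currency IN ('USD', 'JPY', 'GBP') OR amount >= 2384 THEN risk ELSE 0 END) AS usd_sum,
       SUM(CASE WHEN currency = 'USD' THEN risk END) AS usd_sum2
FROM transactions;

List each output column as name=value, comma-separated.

[eur_min: currency = 'EUR' AND merchant <> 'M02']
txn_id=500: ✗
txn_id=501: ✗
txn_id=502: ✗
txn_id=503: ✗
txn_id=504: ✗
txn_id=505: ✓ → 7
txn_id=506: ✗
txn_id=507: ✓ → 39
txn_id=508: ✗
txn_id=509: ✗
txn_id=510: ✗
txn_id=511: ✗
eur_min = MIN(7, 39) = 7
—
[usd_sum: currency IN ('USD', 'JPY', 'GBP') OR amount >= 2384]
txn_id=500: ✓ → 90
txn_id=501: ✓ → 98
txn_id=502: ✓ → 0
txn_id=503: ✓ → 13
txn_id=504: ✗
txn_id=505: ✓ → 7
txn_id=506: ✓ → 40
txn_id=507: ✓ → 39
txn_id=508: ✓ → 44
txn_id=509: ✓ → 37
txn_id=510: ✓ → 46
txn_id=511: ✓ → 22
usd_sum = 90 + 98 + 13 + 7 + 40 + 39 + 44 + 37 + 46 + 22 = 436
—
[usd_sum2: currency = 'USD']
txn_id=500: ✗
txn_id=501: ✓ → 98
txn_id=502: ✓ → 0
txn_id=503: ✗
txn_id=504: ✗
txn_id=505: ✗
txn_id=506: ✗
txn_id=507: ✗
txn_id=508: ✗
txn_id=509: ✗
txn_id=510: ✓ → 46
txn_id=511: ✓ → 22
usd_sum2 = 98 + 46 + 22 = 166

eur_min=7, usd_sum=436, usd_sum2=166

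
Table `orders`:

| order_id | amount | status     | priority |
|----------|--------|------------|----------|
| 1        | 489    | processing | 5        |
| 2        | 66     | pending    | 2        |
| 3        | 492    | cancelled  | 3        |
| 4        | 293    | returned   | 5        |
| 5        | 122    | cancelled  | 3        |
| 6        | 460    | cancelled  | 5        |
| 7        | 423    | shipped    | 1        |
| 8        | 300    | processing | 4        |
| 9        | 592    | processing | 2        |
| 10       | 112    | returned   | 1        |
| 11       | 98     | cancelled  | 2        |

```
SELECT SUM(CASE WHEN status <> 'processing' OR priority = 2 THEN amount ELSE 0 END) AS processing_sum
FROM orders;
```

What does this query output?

2658

order_id=1: ✗
order_id=2: ✓ → 66
order_id=3: ✓ → 492
order_id=4: ✓ → 293
order_id=5: ✓ → 122
order_id=6: ✓ → 460
order_id=7: ✓ → 423
order_id=8: ✗
order_id=9: ✓ → 592
order_id=10: ✓ → 112
order_id=11: ✓ → 98
processing_sum = 66 + 492 + 293 + 122 + 460 + 423 + 592 + 112 + 98 = 2658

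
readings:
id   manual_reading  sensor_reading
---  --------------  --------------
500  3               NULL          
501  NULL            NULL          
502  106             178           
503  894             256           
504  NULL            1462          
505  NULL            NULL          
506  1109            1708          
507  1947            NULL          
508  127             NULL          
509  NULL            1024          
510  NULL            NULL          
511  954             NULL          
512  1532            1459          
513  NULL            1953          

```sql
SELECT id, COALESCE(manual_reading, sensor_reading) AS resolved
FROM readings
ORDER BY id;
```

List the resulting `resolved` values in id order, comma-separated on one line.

id=500: manual_reading=3 → 3
id=501: manual_reading=NULL, sensor_reading=NULL (all NULL) → NULL
id=502: manual_reading=106 → 106
id=503: manual_reading=894 → 894
id=504: manual_reading=NULL, sensor_reading=1462 → 1462
id=505: manual_reading=NULL, sensor_reading=NULL (all NULL) → NULL
id=506: manual_reading=1109 → 1109
id=507: manual_reading=1947 → 1947
id=508: manual_reading=127 → 127
id=509: manual_reading=NULL, sensor_reading=1024 → 1024
id=510: manual_reading=NULL, sensor_reading=NULL (all NULL) → NULL
id=511: manual_reading=954 → 954
id=512: manual_reading=1532 → 1532
id=513: manual_reading=NULL, sensor_reading=1953 → 1953

3, NULL, 106, 894, 1462, NULL, 1109, 1947, 127, 1024, NULL, 954, 1532, 1953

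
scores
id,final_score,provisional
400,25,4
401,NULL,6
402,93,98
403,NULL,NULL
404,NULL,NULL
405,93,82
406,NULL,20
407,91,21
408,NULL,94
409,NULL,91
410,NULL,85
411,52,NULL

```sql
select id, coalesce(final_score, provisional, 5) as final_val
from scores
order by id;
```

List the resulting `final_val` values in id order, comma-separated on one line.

id=400: final_score=25 → 25
id=401: final_score=NULL, provisional=6 → 6
id=402: final_score=93 → 93
id=403: final_score=NULL, provisional=NULL, → literal 5 → 5
id=404: final_score=NULL, provisional=NULL, → literal 5 → 5
id=405: final_score=93 → 93
id=406: final_score=NULL, provisional=20 → 20
id=407: final_score=91 → 91
id=408: final_score=NULL, provisional=94 → 94
id=409: final_score=NULL, provisional=91 → 91
id=410: final_score=NULL, provisional=85 → 85
id=411: final_score=52 → 52

25, 6, 93, 5, 5, 93, 20, 91, 94, 91, 85, 52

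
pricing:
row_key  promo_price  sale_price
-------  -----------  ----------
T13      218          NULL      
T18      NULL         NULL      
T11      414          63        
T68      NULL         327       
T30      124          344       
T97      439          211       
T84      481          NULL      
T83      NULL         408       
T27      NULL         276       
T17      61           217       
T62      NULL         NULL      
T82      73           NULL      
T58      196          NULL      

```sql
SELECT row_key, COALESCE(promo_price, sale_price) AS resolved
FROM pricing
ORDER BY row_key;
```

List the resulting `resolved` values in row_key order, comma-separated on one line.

row_key=T11: promo_price=414 → 414
row_key=T13: promo_price=218 → 218
row_key=T17: promo_price=61 → 61
row_key=T18: promo_price=NULL, sale_price=NULL (all NULL) → NULL
row_key=T27: promo_price=NULL, sale_price=276 → 276
row_key=T30: promo_price=124 → 124
row_key=T58: promo_price=196 → 196
row_key=T62: promo_price=NULL, sale_price=NULL (all NULL) → NULL
row_key=T68: promo_price=NULL, sale_price=327 → 327
row_key=T82: promo_price=73 → 73
row_key=T83: promo_price=NULL, sale_price=408 → 408
row_key=T84: promo_price=481 → 481
row_key=T97: promo_price=439 → 439

414, 218, 61, NULL, 276, 124, 196, NULL, 327, 73, 408, 481, 439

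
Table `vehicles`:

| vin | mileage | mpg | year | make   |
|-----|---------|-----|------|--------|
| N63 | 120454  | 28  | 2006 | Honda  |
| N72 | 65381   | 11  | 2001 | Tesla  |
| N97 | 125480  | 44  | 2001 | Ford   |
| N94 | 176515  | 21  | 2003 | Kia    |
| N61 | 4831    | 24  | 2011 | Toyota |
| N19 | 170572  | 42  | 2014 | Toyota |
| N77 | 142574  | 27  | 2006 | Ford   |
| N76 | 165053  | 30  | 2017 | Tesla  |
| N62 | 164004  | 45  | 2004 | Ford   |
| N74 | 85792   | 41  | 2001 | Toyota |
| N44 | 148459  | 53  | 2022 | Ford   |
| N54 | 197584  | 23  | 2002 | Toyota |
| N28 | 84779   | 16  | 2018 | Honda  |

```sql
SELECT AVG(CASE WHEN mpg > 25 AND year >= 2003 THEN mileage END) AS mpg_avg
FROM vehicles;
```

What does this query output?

vin=N63: ✓ → 120454
vin=N72: ✗
vin=N97: ✗
vin=N94: ✗
vin=N61: ✗
vin=N19: ✓ → 170572
vin=N77: ✓ → 142574
vin=N76: ✓ → 165053
vin=N62: ✓ → 164004
vin=N74: ✗
vin=N44: ✓ → 148459
vin=N54: ✗
vin=N28: ✗
mpg_avg = (120454 + 170572 + 142574 + 165053 + 164004 + 148459) / 6 = 151852.6666666667

151852.6666666667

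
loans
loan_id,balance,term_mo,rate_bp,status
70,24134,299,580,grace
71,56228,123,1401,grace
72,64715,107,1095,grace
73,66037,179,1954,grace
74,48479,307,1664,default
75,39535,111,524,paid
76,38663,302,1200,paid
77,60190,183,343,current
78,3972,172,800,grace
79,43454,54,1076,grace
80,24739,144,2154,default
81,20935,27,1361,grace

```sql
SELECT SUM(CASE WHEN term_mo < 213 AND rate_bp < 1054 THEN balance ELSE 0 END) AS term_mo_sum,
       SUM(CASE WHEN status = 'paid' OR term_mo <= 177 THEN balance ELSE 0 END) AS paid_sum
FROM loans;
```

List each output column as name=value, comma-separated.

term_mo_sum=103697, paid_sum=292241

[term_mo_sum: term_mo < 213 AND rate_bp < 1054]
loan_id=70: ✗
loan_id=71: ✗
loan_id=72: ✗
loan_id=73: ✗
loan_id=74: ✗
loan_id=75: ✓ → 39535
loan_id=76: ✗
loan_id=77: ✓ → 60190
loan_id=78: ✓ → 3972
loan_id=79: ✗
loan_id=80: ✗
loan_id=81: ✗
term_mo_sum = 39535 + 60190 + 3972 = 103697
—
[paid_sum: status = 'paid' OR term_mo <= 177]
loan_id=70: ✗
loan_id=71: ✓ → 56228
loan_id=72: ✓ → 64715
loan_id=73: ✗
loan_id=74: ✗
loan_id=75: ✓ → 39535
loan_id=76: ✓ → 38663
loan_id=77: ✗
loan_id=78: ✓ → 3972
loan_id=79: ✓ → 43454
loan_id=80: ✓ → 24739
loan_id=81: ✓ → 20935
paid_sum = 56228 + 64715 + 39535 + 38663 + 3972 + 43454 + 24739 + 20935 = 292241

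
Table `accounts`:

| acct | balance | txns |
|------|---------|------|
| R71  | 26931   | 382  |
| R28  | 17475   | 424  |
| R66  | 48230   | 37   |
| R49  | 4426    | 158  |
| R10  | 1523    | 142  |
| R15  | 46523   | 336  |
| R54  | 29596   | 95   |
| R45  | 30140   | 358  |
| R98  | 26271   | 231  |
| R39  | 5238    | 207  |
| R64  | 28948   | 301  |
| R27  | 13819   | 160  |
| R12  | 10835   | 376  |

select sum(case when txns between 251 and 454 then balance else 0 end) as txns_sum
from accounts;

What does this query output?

160852

acct=R71: ✓ → 26931
acct=R28: ✓ → 17475
acct=R66: ✗
acct=R49: ✗
acct=R10: ✗
acct=R15: ✓ → 46523
acct=R54: ✗
acct=R45: ✓ → 30140
acct=R98: ✗
acct=R39: ✗
acct=R64: ✓ → 28948
acct=R27: ✗
acct=R12: ✓ → 10835
txns_sum = 26931 + 17475 + 46523 + 30140 + 28948 + 10835 = 160852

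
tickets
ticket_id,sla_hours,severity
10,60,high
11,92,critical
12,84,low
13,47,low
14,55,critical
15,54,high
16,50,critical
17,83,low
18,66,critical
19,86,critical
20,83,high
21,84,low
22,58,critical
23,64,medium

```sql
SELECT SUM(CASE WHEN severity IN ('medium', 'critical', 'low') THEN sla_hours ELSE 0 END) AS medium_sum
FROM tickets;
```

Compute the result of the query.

ticket_id=10: ✗
ticket_id=11: ✓ → 92
ticket_id=12: ✓ → 84
ticket_id=13: ✓ → 47
ticket_id=14: ✓ → 55
ticket_id=15: ✗
ticket_id=16: ✓ → 50
ticket_id=17: ✓ → 83
ticket_id=18: ✓ → 66
ticket_id=19: ✓ → 86
ticket_id=20: ✗
ticket_id=21: ✓ → 84
ticket_id=22: ✓ → 58
ticket_id=23: ✓ → 64
medium_sum = 92 + 84 + 47 + 55 + 50 + 83 + 66 + 86 + 84 + 58 + 64 = 769

769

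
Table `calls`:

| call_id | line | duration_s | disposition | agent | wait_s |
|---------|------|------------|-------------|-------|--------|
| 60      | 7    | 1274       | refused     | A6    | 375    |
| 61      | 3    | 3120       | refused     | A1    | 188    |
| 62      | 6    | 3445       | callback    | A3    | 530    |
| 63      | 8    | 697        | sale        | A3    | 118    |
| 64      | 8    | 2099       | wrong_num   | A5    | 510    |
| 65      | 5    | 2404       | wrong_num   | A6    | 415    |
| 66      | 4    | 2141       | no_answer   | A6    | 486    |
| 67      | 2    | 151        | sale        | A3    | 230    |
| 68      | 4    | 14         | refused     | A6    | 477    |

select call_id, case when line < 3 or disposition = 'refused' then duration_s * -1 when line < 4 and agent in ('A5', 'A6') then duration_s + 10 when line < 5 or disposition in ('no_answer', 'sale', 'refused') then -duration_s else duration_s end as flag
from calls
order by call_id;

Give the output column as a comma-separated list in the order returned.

-1274, -3120, 3445, -697, 2099, 2404, -2141, -151, -14

call_id=60: line < 3 or disposition = 'refused' → -1274
call_id=61: line < 3 or disposition = 'refused' → -3120
call_id=62: ELSE → 3445
call_id=63: line < 5 or disposition in ('no_answer', 'sale', 'refused') → -697
call_id=64: ELSE → 2099
call_id=65: ELSE → 2404
call_id=66: line < 5 or disposition in ('no_answer', 'sale', 'refused') → -2141
call_id=67: line < 3 or disposition = 'refused' → -151
call_id=68: line < 3 or disposition = 'refused' → -14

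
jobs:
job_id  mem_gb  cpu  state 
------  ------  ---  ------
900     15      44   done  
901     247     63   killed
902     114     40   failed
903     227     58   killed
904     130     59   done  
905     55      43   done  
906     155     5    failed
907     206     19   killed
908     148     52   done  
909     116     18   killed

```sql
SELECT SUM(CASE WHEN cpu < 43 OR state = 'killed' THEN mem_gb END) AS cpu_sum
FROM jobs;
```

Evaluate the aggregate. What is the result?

job_id=900: ✗
job_id=901: ✓ → 247
job_id=902: ✓ → 114
job_id=903: ✓ → 227
job_id=904: ✗
job_id=905: ✗
job_id=906: ✓ → 155
job_id=907: ✓ → 206
job_id=908: ✗
job_id=909: ✓ → 116
cpu_sum = 247 + 114 + 227 + 155 + 206 + 116 = 1065

1065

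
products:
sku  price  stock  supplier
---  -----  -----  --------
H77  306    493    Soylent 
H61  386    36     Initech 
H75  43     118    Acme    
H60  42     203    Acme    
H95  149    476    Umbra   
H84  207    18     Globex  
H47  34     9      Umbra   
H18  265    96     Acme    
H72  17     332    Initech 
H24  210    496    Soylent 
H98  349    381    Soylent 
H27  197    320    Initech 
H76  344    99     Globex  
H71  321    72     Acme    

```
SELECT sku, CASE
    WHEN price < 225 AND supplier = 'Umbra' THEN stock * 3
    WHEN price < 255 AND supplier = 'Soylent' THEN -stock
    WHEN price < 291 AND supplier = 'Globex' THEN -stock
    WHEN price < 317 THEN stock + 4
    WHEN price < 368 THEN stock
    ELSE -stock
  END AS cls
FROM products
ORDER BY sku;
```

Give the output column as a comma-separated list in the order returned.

100, -496, 324, 27, 207, -36, 72, 336, 122, 99, 497, -18, 1428, 381

sku=H18: price < 317 → 100
sku=H24: price < 255 AND supplier = 'Soylent' → -496
sku=H27: price < 317 → 324
sku=H47: price < 225 AND supplier = 'Umbra' → 27
sku=H60: price < 317 → 207
sku=H61: ELSE → -36
sku=H71: price < 368 → 72
sku=H72: price < 317 → 336
sku=H75: price < 317 → 122
sku=H76: price < 368 → 99
sku=H77: price < 317 → 497
sku=H84: price < 291 AND supplier = 'Globex' → -18
sku=H95: price < 225 AND supplier = 'Umbra' → 1428
sku=H98: price < 368 → 381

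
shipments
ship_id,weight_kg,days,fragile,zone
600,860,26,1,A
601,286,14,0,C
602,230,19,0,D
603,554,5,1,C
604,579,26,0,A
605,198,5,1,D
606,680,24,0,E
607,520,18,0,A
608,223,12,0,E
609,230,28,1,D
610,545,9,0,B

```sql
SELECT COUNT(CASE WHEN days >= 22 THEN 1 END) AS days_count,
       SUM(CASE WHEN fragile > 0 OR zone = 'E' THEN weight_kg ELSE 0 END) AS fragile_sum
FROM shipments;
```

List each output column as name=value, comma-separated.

[days_count: days >= 22]
ship_id=600: ✓ → 1
ship_id=601: ✗
ship_id=602: ✗
ship_id=603: ✗
ship_id=604: ✓ → 1
ship_id=605: ✗
ship_id=606: ✓ → 1
ship_id=607: ✗
ship_id=608: ✗
ship_id=609: ✓ → 1
ship_id=610: ✗
days_count = COUNT(1, 1, 1, 1) = 4
—
[fragile_sum: fragile > 0 OR zone = 'E']
ship_id=600: ✓ → 860
ship_id=601: ✗
ship_id=602: ✗
ship_id=603: ✓ → 554
ship_id=604: ✗
ship_id=605: ✓ → 198
ship_id=606: ✓ → 680
ship_id=607: ✗
ship_id=608: ✓ → 223
ship_id=609: ✓ → 230
ship_id=610: ✗
fragile_sum = 860 + 554 + 198 + 680 + 223 + 230 = 2745

days_count=4, fragile_sum=2745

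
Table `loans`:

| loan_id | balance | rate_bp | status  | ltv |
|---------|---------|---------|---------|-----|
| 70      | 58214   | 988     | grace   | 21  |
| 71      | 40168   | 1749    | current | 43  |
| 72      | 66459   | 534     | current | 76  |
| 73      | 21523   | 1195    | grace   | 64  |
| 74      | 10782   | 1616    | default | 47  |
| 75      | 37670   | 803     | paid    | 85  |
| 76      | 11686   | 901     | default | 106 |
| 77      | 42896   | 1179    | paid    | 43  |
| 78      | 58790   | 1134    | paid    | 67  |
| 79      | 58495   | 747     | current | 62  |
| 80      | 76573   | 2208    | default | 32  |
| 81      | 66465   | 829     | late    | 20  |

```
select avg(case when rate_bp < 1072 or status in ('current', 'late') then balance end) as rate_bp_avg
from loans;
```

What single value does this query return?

48451

loan_id=70: ✓ → 58214
loan_id=71: ✓ → 40168
loan_id=72: ✓ → 66459
loan_id=73: ✗
loan_id=74: ✗
loan_id=75: ✓ → 37670
loan_id=76: ✓ → 11686
loan_id=77: ✗
loan_id=78: ✗
loan_id=79: ✓ → 58495
loan_id=80: ✗
loan_id=81: ✓ → 66465
rate_bp_avg = (58214 + 40168 + 66459 + 37670 + 11686 + 58495 + 66465) / 7 = 48451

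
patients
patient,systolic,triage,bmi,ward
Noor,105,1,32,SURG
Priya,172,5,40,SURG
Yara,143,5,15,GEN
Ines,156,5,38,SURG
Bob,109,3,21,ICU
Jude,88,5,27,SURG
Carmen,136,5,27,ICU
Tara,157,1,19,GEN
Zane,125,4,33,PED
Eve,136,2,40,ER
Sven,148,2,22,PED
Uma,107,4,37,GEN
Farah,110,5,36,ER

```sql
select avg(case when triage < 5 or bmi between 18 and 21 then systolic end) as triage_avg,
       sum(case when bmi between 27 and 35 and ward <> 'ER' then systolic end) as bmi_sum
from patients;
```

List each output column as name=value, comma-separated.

[triage_avg: triage < 5 or bmi between 18 and 21]
patient=Noor: ✓ → 105
patient=Priya: ✗
patient=Yara: ✗
patient=Ines: ✗
patient=Bob: ✓ → 109
patient=Jude: ✗
patient=Carmen: ✗
patient=Tara: ✓ → 157
patient=Zane: ✓ → 125
patient=Eve: ✓ → 136
patient=Sven: ✓ → 148
patient=Uma: ✓ → 107
patient=Farah: ✗
triage_avg = (105 + 109 + 157 + 125 + 136 + 148 + 107) / 7 = 126.7142857143
—
[bmi_sum: bmi between 27 and 35 and ward <> 'ER']
patient=Noor: ✓ → 105
patient=Priya: ✗
patient=Yara: ✗
patient=Ines: ✗
patient=Bob: ✗
patient=Jude: ✓ → 88
patient=Carmen: ✓ → 136
patient=Tara: ✗
patient=Zane: ✓ → 125
patient=Eve: ✗
patient=Sven: ✗
patient=Uma: ✗
patient=Farah: ✗
bmi_sum = 105 + 88 + 136 + 125 = 454

triage_avg=126.7142857143, bmi_sum=454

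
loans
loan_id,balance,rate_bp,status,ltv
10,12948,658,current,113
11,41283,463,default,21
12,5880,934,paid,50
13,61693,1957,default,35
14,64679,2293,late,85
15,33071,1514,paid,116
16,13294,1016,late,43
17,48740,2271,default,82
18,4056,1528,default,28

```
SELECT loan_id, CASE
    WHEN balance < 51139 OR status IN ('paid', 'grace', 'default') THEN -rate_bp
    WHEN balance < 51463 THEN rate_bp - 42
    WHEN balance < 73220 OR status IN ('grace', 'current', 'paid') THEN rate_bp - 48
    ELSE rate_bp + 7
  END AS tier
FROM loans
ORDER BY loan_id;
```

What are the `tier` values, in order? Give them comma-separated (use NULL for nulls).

-658, -463, -934, -1957, 2245, -1514, -1016, -2271, -1528

loan_id=10: balance < 51139 OR status IN ('paid', 'grace', 'default') → -658
loan_id=11: balance < 51139 OR status IN ('paid', 'grace', 'default') → -463
loan_id=12: balance < 51139 OR status IN ('paid', 'grace', 'default') → -934
loan_id=13: balance < 51139 OR status IN ('paid', 'grace', 'default') → -1957
loan_id=14: balance < 73220 OR status IN ('grace', 'current', 'paid') → 2245
loan_id=15: balance < 51139 OR status IN ('paid', 'grace', 'default') → -1514
loan_id=16: balance < 51139 OR status IN ('paid', 'grace', 'default') → -1016
loan_id=17: balance < 51139 OR status IN ('paid', 'grace', 'default') → -2271
loan_id=18: balance < 51139 OR status IN ('paid', 'grace', 'default') → -1528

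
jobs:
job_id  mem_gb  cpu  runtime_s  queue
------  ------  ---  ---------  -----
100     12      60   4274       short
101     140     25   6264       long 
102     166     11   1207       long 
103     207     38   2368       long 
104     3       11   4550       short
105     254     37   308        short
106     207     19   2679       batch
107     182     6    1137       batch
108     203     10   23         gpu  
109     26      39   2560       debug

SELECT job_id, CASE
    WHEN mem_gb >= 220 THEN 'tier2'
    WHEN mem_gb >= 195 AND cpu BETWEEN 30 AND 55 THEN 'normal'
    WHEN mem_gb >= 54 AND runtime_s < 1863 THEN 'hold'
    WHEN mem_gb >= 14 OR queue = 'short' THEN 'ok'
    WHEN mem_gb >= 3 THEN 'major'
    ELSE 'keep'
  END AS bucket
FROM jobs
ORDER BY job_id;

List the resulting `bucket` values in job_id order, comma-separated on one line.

job_id=100: mem_gb >= 14 OR queue = 'short' → ok
job_id=101: mem_gb >= 14 OR queue = 'short' → ok
job_id=102: mem_gb >= 54 AND runtime_s < 1863 → hold
job_id=103: mem_gb >= 195 AND cpu BETWEEN 30 AND 55 → normal
job_id=104: mem_gb >= 14 OR queue = 'short' → ok
job_id=105: mem_gb >= 220 → tier2
job_id=106: mem_gb >= 14 OR queue = 'short' → ok
job_id=107: mem_gb >= 54 AND runtime_s < 1863 → hold
job_id=108: mem_gb >= 54 AND runtime_s < 1863 → hold
job_id=109: mem_gb >= 14 OR queue = 'short' → ok

ok, ok, hold, normal, ok, tier2, ok, hold, hold, ok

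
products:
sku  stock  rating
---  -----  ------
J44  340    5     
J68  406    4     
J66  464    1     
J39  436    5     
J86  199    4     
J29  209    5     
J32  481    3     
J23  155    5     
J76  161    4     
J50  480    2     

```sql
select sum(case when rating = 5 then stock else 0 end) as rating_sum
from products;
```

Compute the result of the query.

1140

sku=J44: ✓ → 340
sku=J68: ✗
sku=J66: ✗
sku=J39: ✓ → 436
sku=J86: ✗
sku=J29: ✓ → 209
sku=J32: ✗
sku=J23: ✓ → 155
sku=J76: ✗
sku=J50: ✗
rating_sum = 340 + 436 + 209 + 155 = 1140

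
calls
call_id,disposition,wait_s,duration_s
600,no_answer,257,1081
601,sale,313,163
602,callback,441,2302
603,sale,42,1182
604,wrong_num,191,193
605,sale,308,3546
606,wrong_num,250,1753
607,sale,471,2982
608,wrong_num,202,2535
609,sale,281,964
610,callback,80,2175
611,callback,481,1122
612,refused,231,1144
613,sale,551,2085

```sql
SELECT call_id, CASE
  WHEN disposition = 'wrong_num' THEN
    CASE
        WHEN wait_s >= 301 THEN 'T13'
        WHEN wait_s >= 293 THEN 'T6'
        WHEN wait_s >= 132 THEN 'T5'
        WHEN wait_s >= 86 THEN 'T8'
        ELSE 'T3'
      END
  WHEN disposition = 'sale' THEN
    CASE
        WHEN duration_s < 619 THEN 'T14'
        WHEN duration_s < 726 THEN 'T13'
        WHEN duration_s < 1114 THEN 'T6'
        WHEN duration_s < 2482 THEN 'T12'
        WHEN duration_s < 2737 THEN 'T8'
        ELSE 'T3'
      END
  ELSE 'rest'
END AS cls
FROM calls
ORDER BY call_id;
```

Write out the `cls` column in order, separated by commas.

rest, T14, rest, T12, T5, T3, T5, T3, T5, T6, rest, rest, rest, T12

call_id=600: disposition='no_answer' → outer ELSE → rest
call_id=601: disposition='sale' → inner[duration_s < 619] → T14
call_id=602: disposition='callback' → outer ELSE → rest
call_id=603: disposition='sale' → inner[duration_s < 2482] → T12
call_id=604: disposition='wrong_num' → inner[wait_s >= 132] → T5
call_id=605: disposition='sale' → inner[ELSE] → T3
call_id=606: disposition='wrong_num' → inner[wait_s >= 132] → T5
call_id=607: disposition='sale' → inner[ELSE] → T3
call_id=608: disposition='wrong_num' → inner[wait_s >= 132] → T5
call_id=609: disposition='sale' → inner[duration_s < 1114] → T6
call_id=610: disposition='callback' → outer ELSE → rest
call_id=611: disposition='callback' → outer ELSE → rest
call_id=612: disposition='refused' → outer ELSE → rest
call_id=613: disposition='sale' → inner[duration_s < 2482] → T12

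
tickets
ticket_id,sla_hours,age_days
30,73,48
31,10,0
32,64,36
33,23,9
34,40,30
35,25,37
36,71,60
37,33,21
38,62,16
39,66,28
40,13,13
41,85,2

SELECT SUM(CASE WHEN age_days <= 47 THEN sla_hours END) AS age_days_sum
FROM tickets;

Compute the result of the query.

421

ticket_id=30: ✗
ticket_id=31: ✓ → 10
ticket_id=32: ✓ → 64
ticket_id=33: ✓ → 23
ticket_id=34: ✓ → 40
ticket_id=35: ✓ → 25
ticket_id=36: ✗
ticket_id=37: ✓ → 33
ticket_id=38: ✓ → 62
ticket_id=39: ✓ → 66
ticket_id=40: ✓ → 13
ticket_id=41: ✓ → 85
age_days_sum = 10 + 64 + 23 + 40 + 25 + 33 + 62 + 66 + 13 + 85 = 421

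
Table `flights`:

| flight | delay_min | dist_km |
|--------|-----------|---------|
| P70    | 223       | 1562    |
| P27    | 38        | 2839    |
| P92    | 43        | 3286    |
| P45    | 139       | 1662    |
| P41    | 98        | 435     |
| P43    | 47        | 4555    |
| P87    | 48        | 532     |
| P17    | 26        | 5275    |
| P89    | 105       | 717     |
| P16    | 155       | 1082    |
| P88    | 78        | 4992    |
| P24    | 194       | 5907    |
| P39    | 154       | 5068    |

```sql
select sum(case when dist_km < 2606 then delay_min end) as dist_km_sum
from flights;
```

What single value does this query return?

flight=P70: ✓ → 223
flight=P27: ✗
flight=P92: ✗
flight=P45: ✓ → 139
flight=P41: ✓ → 98
flight=P43: ✗
flight=P87: ✓ → 48
flight=P17: ✗
flight=P89: ✓ → 105
flight=P16: ✓ → 155
flight=P88: ✗
flight=P24: ✗
flight=P39: ✗
dist_km_sum = 223 + 139 + 98 + 48 + 105 + 155 = 768

768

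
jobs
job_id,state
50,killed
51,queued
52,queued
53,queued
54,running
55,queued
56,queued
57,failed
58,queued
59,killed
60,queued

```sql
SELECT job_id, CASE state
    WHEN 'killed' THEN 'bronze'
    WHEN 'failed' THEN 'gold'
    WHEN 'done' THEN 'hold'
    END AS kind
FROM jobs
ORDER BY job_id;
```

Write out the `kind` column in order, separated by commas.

bronze, NULL, NULL, NULL, NULL, NULL, NULL, gold, NULL, bronze, NULL

job_id=50: state='killed' → bronze
job_id=51: (no match → NULL) → NULL
job_id=52: (no match → NULL) → NULL
job_id=53: (no match → NULL) → NULL
job_id=54: (no match → NULL) → NULL
job_id=55: (no match → NULL) → NULL
job_id=56: (no match → NULL) → NULL
job_id=57: state='failed' → gold
job_id=58: (no match → NULL) → NULL
job_id=59: state='killed' → bronze
job_id=60: (no match → NULL) → NULL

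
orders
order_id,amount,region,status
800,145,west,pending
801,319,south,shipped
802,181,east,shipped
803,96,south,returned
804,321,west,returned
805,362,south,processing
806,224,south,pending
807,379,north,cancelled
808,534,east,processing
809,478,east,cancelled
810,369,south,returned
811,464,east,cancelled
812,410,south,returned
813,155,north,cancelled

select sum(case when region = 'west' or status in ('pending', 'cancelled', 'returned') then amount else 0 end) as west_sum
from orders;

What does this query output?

3041

order_id=800: ✓ → 145
order_id=801: ✗
order_id=802: ✗
order_id=803: ✓ → 96
order_id=804: ✓ → 321
order_id=805: ✗
order_id=806: ✓ → 224
order_id=807: ✓ → 379
order_id=808: ✗
order_id=809: ✓ → 478
order_id=810: ✓ → 369
order_id=811: ✓ → 464
order_id=812: ✓ → 410
order_id=813: ✓ → 155
west_sum = 145 + 96 + 321 + 224 + 379 + 478 + 369 + 464 + 410 + 155 = 3041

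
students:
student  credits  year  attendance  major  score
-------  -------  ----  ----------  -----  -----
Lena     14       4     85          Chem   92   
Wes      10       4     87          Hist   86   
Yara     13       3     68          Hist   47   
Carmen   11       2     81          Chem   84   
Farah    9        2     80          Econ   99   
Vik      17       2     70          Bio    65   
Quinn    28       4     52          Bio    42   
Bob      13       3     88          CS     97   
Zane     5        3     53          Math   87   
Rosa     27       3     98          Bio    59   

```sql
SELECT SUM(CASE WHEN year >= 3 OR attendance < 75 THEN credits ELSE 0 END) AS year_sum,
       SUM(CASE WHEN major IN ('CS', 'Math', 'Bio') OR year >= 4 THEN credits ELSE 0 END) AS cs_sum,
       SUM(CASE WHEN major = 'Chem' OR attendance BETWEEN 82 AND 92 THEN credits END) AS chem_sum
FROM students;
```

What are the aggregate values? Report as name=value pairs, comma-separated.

year_sum=127, cs_sum=114, chem_sum=48

[year_sum: year >= 3 OR attendance < 75]
student=Lena: ✓ → 14
student=Wes: ✓ → 10
student=Yara: ✓ → 13
student=Carmen: ✗
student=Farah: ✗
student=Vik: ✓ → 17
student=Quinn: ✓ → 28
student=Bob: ✓ → 13
student=Zane: ✓ → 5
student=Rosa: ✓ → 27
year_sum = 14 + 10 + 13 + 17 + 28 + 13 + 5 + 27 = 127
—
[cs_sum: major IN ('CS', 'Math', 'Bio') OR year >= 4]
student=Lena: ✓ → 14
student=Wes: ✓ → 10
student=Yara: ✗
student=Carmen: ✗
student=Farah: ✗
student=Vik: ✓ → 17
student=Quinn: ✓ → 28
student=Bob: ✓ → 13
student=Zane: ✓ → 5
student=Rosa: ✓ → 27
cs_sum = 14 + 10 + 17 + 28 + 13 + 5 + 27 = 114
—
[chem_sum: major = 'Chem' OR attendance BETWEEN 82 AND 92]
student=Lena: ✓ → 14
student=Wes: ✓ → 10
student=Yara: ✗
student=Carmen: ✓ → 11
student=Farah: ✗
student=Vik: ✗
student=Quinn: ✗
student=Bob: ✓ → 13
student=Zane: ✗
student=Rosa: ✗
chem_sum = 14 + 10 + 11 + 13 = 48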